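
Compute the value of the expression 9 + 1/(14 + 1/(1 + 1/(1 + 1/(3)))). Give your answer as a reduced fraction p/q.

a_0 = 9: 9/1
a_1 = 14: 127/14
a_2 = 1: 136/15
a_3 = 1: 263/29
a_4 = 3: 925/102

925/102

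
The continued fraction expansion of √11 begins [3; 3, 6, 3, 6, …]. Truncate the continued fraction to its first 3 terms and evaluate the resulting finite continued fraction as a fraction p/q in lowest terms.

63/19

a_0 = 3: 3/1
a_1 = 3: 10/3
a_2 = 6: 63/19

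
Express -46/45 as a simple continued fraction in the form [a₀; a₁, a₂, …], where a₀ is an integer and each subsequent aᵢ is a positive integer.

⌊-46/45⌋ = -2, remainder 44
⌊45/44⌋ = 1, remainder 1
⌊44/1⌋ = 44, remainder 0

[-2; 1, 44]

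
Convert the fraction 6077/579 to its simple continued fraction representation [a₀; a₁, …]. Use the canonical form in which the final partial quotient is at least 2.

[10; 2, 57, 2, 2]

6077 = 10·579 + 287, so a_0 = 10
579 = 2·287 + 5, so a_1 = 2
287 = 57·5 + 2, so a_2 = 57
5 = 2·2 + 1, so a_3 = 2
2 = 2·1 + 0, so a_4 = 2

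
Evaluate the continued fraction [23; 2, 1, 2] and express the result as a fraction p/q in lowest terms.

Start with 2.
1 + 1/(2/1) = 1 + 1/2 = 3/2
2 + 1/(3/2) = 2 + 2/3 = 8/3
23 + 1/(8/3) = 23 + 3/8 = 187/8

187/8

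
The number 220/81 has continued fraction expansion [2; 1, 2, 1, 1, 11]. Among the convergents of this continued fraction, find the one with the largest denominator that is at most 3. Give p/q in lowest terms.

8/3

a_0 = 2: 2/1  (≤ bound)
a_1 = 1: 3/1  (≤ bound)
a_2 = 2: 8/3  (≤ bound)
a_3 = 1: 11/4  (> 3, stop)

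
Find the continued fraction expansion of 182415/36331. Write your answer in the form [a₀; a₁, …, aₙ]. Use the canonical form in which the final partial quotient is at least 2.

182415 = 5·36331 + 760, so a_0 = 5
36331 = 47·760 + 611, so a_1 = 47
760 = 1·611 + 149, so a_2 = 1
611 = 4·149 + 15, so a_3 = 4
149 = 9·15 + 14, so a_4 = 9
15 = 1·14 + 1, so a_5 = 1
14 = 14·1 + 0, so a_6 = 14

[5; 47, 1, 4, 9, 1, 14]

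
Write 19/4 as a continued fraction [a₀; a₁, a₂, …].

[4; 1, 3]

19 ÷ 4 → quotient 4, remainder 3
4 ÷ 3 → quotient 1, remainder 1
3 ÷ 1 → quotient 3, remainder 0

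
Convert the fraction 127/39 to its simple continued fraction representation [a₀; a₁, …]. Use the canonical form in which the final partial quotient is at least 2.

[3; 3, 1, 9]

Apply division with remainder until the remainder is 0:
127 = 3·39 + 10, so a_0 = 3
39 = 3·10 + 9, so a_1 = 3
10 = 1·9 + 1, so a_2 = 1
9 = 9·1 + 0, so a_3 = 9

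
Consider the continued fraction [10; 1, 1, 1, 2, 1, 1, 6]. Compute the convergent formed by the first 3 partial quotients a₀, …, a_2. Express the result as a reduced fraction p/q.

21/2

a_0 = 10: 10/1
a_1 = 1: 11/1
a_2 = 1: 21/2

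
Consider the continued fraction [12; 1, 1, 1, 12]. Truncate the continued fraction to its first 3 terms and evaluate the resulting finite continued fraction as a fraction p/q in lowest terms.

Use the convergent recurrence hₖ = aₖ·hₖ₋₁ + hₖ₋₂ (and likewise for the denominators kₖ):
a_0 = 12: 12/1
a_1 = 1: 13/1
a_2 = 1: 25/2

25/2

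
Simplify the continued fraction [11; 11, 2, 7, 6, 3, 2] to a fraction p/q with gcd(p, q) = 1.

a_0 = 11: 11/1
a_1 = 11: 122/11
a_2 = 2: 255/23
a_3 = 7: 1907/172
a_4 = 6: 11697/1055
a_5 = 3: 36998/3337
a_6 = 2: 85693/7729

85693/7729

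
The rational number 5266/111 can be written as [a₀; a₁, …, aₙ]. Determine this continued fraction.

Repeatedly divide and take the remainder:
5266 = 47·111 + 49, so a_0 = 47
111 = 2·49 + 13, so a_1 = 2
49 = 3·13 + 10, so a_2 = 3
13 = 1·10 + 3, so a_3 = 1
10 = 3·3 + 1, so a_4 = 3
3 = 3·1 + 0, so a_5 = 3

[47; 2, 3, 1, 3, 3]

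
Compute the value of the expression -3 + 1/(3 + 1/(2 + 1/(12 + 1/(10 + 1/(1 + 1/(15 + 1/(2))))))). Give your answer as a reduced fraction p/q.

a_0 = -3: -3/1
a_1 = 3: -8/3
a_2 = 2: -19/7
a_3 = 12: -236/87
a_4 = 10: -2379/877
a_5 = 1: -2615/964
a_6 = 15: -41604/15337
a_7 = 2: -85823/31638

-85823/31638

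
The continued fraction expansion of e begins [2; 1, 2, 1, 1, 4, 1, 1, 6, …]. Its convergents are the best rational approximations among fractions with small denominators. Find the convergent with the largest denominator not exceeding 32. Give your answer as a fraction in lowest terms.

List convergents until the denominator exceeds the bound:
a_0 = 2: 2/1  (≤ bound)
a_1 = 1: 3/1  (≤ bound)
a_2 = 2: 8/3  (≤ bound)
a_3 = 1: 11/4  (≤ bound)
a_4 = 1: 19/7  (≤ bound)
a_5 = 4: 87/32  (≤ bound)
a_6 = 1: 106/39  (> 32, stop)

87/32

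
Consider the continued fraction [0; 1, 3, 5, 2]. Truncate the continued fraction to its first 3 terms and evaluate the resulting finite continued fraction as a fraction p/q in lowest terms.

3/4

Start with 3.
1 + 1/(3/1) = 1 + 1/3 = 4/3
0 + 1/(4/3) = 0 + 3/4 = 3/4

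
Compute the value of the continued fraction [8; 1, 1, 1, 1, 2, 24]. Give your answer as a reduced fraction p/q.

2731/317

a_0 = 8: 8/1
a_1 = 1: 9/1
a_2 = 1: 17/2
a_3 = 1: 26/3
a_4 = 1: 43/5
a_5 = 2: 112/13
a_6 = 24: 2731/317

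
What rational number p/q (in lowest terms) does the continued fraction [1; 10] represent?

11/10

Start with 10.
1 + 1/(10/1) = 1 + 1/10 = 11/10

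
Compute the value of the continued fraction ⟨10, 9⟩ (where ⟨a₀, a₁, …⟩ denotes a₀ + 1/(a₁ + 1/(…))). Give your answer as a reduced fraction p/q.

91/9

Build up convergents one term at a time:
a_0 = 10: 10/1
a_1 = 9: 91/9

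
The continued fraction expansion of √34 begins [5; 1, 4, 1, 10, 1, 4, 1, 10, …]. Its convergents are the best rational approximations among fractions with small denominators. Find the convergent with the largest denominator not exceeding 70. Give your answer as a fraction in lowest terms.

List convergents until the denominator exceeds the bound:
a_0 = 5: 5/1  (≤ bound)
a_1 = 1: 6/1  (≤ bound)
a_2 = 4: 29/5  (≤ bound)
a_3 = 1: 35/6  (≤ bound)
a_4 = 10: 379/65  (≤ bound)
a_5 = 1: 414/71  (> 70, stop)

379/65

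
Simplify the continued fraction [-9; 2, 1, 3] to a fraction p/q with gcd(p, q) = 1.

Start with 3.
1 + 1/(3/1) = 1 + 1/3 = 4/3
2 + 1/(4/3) = 2 + 3/4 = 11/4
-9 + 1/(11/4) = -9 + 4/11 = -95/11

-95/11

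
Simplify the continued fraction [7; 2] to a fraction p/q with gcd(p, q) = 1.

15/2

Start with 2.
7 + 1/(2/1) = 7 + 1/2 = 15/2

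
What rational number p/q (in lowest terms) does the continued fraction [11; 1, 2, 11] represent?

Compute successive convergents:
a_0 = 11: 11/1
a_1 = 1: 12/1
a_2 = 2: 35/3
a_3 = 11: 397/34

397/34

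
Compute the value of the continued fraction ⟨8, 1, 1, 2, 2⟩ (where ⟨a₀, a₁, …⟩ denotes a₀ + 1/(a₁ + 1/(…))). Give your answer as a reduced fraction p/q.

a_0 = 8: 8/1
a_1 = 1: 9/1
a_2 = 1: 17/2
a_3 = 2: 43/5
a_4 = 2: 103/12

103/12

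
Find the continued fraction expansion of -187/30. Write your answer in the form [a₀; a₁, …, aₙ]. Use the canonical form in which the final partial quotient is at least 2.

-187 ÷ 30 → quotient -7, remainder 23
30 ÷ 23 → quotient 1, remainder 7
23 ÷ 7 → quotient 3, remainder 2
7 ÷ 2 → quotient 3, remainder 1
2 ÷ 1 → quotient 2, remainder 0

[-7; 1, 3, 3, 2]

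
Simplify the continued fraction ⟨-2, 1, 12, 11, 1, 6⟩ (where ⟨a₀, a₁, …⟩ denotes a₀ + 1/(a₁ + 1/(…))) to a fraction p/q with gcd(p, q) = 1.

Build up convergents one term at a time:
a_0 = -2: -2/1
a_1 = 1: -1/1
a_2 = 12: -14/13
a_3 = 11: -155/144
a_4 = 1: -169/157
a_5 = 6: -1169/1086

-1169/1086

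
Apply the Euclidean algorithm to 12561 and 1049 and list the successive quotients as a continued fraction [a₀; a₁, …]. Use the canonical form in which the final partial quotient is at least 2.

Apply division with remainder until the remainder is 0:
12561 = 11·1049 + 1022, so a_0 = 11
1049 = 1·1022 + 27, so a_1 = 1
1022 = 37·27 + 23, so a_2 = 37
27 = 1·23 + 4, so a_3 = 1
23 = 5·4 + 3, so a_4 = 5
4 = 1·3 + 1, so a_5 = 1
3 = 3·1 + 0, so a_6 = 3

[11; 1, 37, 1, 5, 1, 3]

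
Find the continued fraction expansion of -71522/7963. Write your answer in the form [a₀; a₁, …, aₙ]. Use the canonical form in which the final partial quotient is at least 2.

[-9; 54, 1, 11, 12]

⌊-71522/7963⌋ = -9, remainder 145
⌊7963/145⌋ = 54, remainder 133
⌊145/133⌋ = 1, remainder 12
⌊133/12⌋ = 11, remainder 1
⌊12/1⌋ = 12, remainder 0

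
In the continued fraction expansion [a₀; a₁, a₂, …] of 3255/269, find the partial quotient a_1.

9

Apply division with remainder until the remainder is 0:
⌊3255/269⌋ = 12, remainder 27
⌊269/27⌋ = 9, remainder 26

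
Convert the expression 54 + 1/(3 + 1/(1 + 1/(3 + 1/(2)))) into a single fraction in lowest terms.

1845/34

a_0 = 54: 54/1
a_1 = 3: 163/3
a_2 = 1: 217/4
a_3 = 3: 814/15
a_4 = 2: 1845/34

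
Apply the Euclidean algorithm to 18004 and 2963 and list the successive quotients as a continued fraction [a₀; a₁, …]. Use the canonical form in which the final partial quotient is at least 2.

Apply division with remainder until the remainder is 0:
18004 ÷ 2963 → quotient 6, remainder 226
2963 ÷ 226 → quotient 13, remainder 25
226 ÷ 25 → quotient 9, remainder 1
25 ÷ 1 → quotient 25, remainder 0

[6; 13, 9, 25]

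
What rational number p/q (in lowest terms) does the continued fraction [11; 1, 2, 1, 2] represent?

Start with 2.
1 + 1/(2/1) = 1 + 1/2 = 3/2
2 + 1/(3/2) = 2 + 2/3 = 8/3
1 + 1/(8/3) = 1 + 3/8 = 11/8
11 + 1/(11/8) = 11 + 8/11 = 129/11

129/11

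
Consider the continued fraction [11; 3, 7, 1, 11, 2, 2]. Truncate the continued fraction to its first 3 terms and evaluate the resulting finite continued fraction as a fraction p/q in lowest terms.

249/22

Start with 7.
3 + 1/(7/1) = 3 + 1/7 = 22/7
11 + 1/(22/7) = 11 + 7/22 = 249/22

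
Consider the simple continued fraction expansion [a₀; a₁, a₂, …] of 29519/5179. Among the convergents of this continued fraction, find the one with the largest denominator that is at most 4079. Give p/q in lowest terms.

List convergents until the denominator exceeds the bound:
a_0 = 5: 5/1  (≤ bound)
a_1 = 1: 6/1  (≤ bound)
a_2 = 2: 17/3  (≤ bound)
a_3 = 3: 57/10  (≤ bound)
a_4 = 39: 2240/393  (≤ bound)
a_5 = 1: 2297/403  (≤ bound)
a_6 = 1: 4537/796  (≤ bound)
a_7 = 6: 29519/5179  (> 4079, stop)

4537/796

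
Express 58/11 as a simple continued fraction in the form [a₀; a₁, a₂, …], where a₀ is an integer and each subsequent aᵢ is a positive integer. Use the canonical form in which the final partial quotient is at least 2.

⌊58/11⌋ = 5, remainder 3
⌊11/3⌋ = 3, remainder 2
⌊3/2⌋ = 1, remainder 1
⌊2/1⌋ = 2, remainder 0

[5; 3, 1, 2]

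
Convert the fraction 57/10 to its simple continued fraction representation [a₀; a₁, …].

[5; 1, 2, 3]

Apply division with remainder until the remainder is 0:
57 ÷ 10 → quotient 5, remainder 7
10 ÷ 7 → quotient 1, remainder 3
7 ÷ 3 → quotient 2, remainder 1
3 ÷ 1 → quotient 3, remainder 0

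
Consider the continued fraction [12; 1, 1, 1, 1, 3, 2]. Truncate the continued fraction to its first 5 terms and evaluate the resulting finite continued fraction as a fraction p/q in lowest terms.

63/5

Start with 1.
1 + 1/(1/1) = 1 + 1/1 = 2/1
1 + 1/(2/1) = 1 + 1/2 = 3/2
1 + 1/(3/2) = 1 + 2/3 = 5/3
12 + 1/(5/3) = 12 + 3/5 = 63/5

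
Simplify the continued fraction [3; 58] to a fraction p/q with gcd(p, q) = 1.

175/58

a_0 = 3: 3/1
a_1 = 58: 175/58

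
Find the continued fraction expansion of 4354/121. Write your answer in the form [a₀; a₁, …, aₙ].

[35; 1, 59, 2]

4354 = 35·121 + 119, so a_0 = 35
121 = 1·119 + 2, so a_1 = 1
119 = 59·2 + 1, so a_2 = 59
2 = 2·1 + 0, so a_3 = 2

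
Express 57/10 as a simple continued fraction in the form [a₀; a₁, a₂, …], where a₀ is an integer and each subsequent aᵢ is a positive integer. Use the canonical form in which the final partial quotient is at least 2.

Repeatedly divide and take the remainder:
⌊57/10⌋ = 5, remainder 7
⌊10/7⌋ = 1, remainder 3
⌊7/3⌋ = 2, remainder 1
⌊3/1⌋ = 3, remainder 0

[5; 1, 2, 3]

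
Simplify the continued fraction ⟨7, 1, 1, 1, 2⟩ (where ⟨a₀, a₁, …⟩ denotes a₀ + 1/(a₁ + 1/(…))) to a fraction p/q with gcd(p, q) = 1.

61/8

a_0 = 7: 7/1
a_1 = 1: 8/1
a_2 = 1: 15/2
a_3 = 1: 23/3
a_4 = 2: 61/8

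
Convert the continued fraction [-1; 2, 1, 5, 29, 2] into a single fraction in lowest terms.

Starting at the tail and folding back:
Start with 2.
29 + 1/(2/1) = 29 + 1/2 = 59/2
5 + 1/(59/2) = 5 + 2/59 = 297/59
1 + 1/(297/59) = 1 + 59/297 = 356/297
2 + 1/(356/297) = 2 + 297/356 = 1009/356
-1 + 1/(1009/356) = -1 + 356/1009 = -653/1009

-653/1009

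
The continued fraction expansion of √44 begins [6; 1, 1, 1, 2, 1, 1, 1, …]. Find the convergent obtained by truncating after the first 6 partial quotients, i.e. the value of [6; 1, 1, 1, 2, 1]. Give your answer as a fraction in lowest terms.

Starting at the tail and folding back:
Start with 1.
2 + 1/(1/1) = 2 + 1/1 = 3/1
1 + 1/(3/1) = 1 + 1/3 = 4/3
1 + 1/(4/3) = 1 + 3/4 = 7/4
1 + 1/(7/4) = 1 + 4/7 = 11/7
6 + 1/(11/7) = 6 + 7/11 = 73/11

73/11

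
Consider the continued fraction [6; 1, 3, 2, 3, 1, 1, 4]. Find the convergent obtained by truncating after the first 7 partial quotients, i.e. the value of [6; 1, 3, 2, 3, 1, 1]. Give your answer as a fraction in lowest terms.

481/71

Build up convergents one term at a time:
a_0 = 6: 6/1
a_1 = 1: 7/1
a_2 = 3: 27/4
a_3 = 2: 61/9
a_4 = 3: 210/31
a_5 = 1: 271/40
a_6 = 1: 481/71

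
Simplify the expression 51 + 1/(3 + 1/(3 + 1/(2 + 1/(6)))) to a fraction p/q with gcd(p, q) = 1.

7593/148

a_0 = 51: 51/1
a_1 = 3: 154/3
a_2 = 3: 513/10
a_3 = 2: 1180/23
a_4 = 6: 7593/148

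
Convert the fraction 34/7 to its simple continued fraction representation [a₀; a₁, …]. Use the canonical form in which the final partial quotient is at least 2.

Apply division with remainder until the remainder is 0:
34 = 4·7 + 6, so a_0 = 4
7 = 1·6 + 1, so a_1 = 1
6 = 6·1 + 0, so a_2 = 6

[4; 1, 6]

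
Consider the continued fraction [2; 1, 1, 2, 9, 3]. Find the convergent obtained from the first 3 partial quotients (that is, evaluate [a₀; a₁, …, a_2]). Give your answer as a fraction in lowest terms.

5/2

Start with 1.
1 + 1/(1/1) = 1 + 1/1 = 2/1
2 + 1/(2/1) = 2 + 1/2 = 5/2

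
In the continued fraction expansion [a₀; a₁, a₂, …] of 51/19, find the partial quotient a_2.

2

⌊51/19⌋ = 2, remainder 13
⌊19/13⌋ = 1, remainder 6
⌊13/6⌋ = 2, remainder 1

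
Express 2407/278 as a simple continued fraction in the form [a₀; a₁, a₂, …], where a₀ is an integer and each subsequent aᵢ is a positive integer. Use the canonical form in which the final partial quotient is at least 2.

2407 = 8·278 + 183, so a_0 = 8
278 = 1·183 + 95, so a_1 = 1
183 = 1·95 + 88, so a_2 = 1
95 = 1·88 + 7, so a_3 = 1
88 = 12·7 + 4, so a_4 = 12
7 = 1·4 + 3, so a_5 = 1
4 = 1·3 + 1, so a_6 = 1
3 = 3·1 + 0, so a_7 = 3

[8; 1, 1, 1, 12, 1, 1, 3]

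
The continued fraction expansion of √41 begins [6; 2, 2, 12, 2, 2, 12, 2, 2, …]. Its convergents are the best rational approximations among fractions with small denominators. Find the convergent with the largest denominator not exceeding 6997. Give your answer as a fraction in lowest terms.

a_0 = 6: 6/1  (≤ bound)
a_1 = 2: 13/2  (≤ bound)
a_2 = 2: 32/5  (≤ bound)
a_3 = 12: 397/62  (≤ bound)
a_4 = 2: 826/129  (≤ bound)
a_5 = 2: 2049/320  (≤ bound)
a_6 = 12: 25414/3969  (≤ bound)
a_7 = 2: 52877/8258  (> 6997, stop)

25414/3969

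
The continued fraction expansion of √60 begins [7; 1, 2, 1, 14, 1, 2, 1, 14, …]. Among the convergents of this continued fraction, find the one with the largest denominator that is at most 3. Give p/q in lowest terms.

a_0 = 7: 7/1  (≤ bound)
a_1 = 1: 8/1  (≤ bound)
a_2 = 2: 23/3  (≤ bound)
a_3 = 1: 31/4  (> 3, stop)

23/3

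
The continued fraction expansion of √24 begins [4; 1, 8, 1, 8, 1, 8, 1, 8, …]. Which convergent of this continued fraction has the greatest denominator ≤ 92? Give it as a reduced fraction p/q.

a_0 = 4: 4/1  (≤ bound)
a_1 = 1: 5/1  (≤ bound)
a_2 = 8: 44/9  (≤ bound)
a_3 = 1: 49/10  (≤ bound)
a_4 = 8: 436/89  (≤ bound)
a_5 = 1: 485/99  (> 92, stop)

436/89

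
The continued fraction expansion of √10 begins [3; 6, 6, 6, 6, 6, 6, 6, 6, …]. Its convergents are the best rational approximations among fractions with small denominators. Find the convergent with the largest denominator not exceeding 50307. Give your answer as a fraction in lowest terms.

List convergents until the denominator exceeds the bound:
a_0 = 3: 3/1  (≤ bound)
a_1 = 6: 19/6  (≤ bound)
a_2 = 6: 117/37  (≤ bound)
a_3 = 6: 721/228  (≤ bound)
a_4 = 6: 4443/1405  (≤ bound)
a_5 = 6: 27379/8658  (≤ bound)
a_6 = 6: 168717/53353  (> 50307, stop)

27379/8658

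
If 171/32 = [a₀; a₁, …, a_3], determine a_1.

171 ÷ 32 → quotient 5, remainder 11
32 ÷ 11 → quotient 2, remainder 10

2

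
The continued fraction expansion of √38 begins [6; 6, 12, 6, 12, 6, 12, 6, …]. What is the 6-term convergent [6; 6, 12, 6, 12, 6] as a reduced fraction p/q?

a_0 = 6: 6/1
a_1 = 6: 37/6
a_2 = 12: 450/73
a_3 = 6: 2737/444
a_4 = 12: 33294/5401
a_5 = 6: 202501/32850

202501/32850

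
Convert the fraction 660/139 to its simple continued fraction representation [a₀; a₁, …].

[4; 1, 2, 1, 34]

660 ÷ 139 → quotient 4, remainder 104
139 ÷ 104 → quotient 1, remainder 35
104 ÷ 35 → quotient 2, remainder 34
35 ÷ 34 → quotient 1, remainder 1
34 ÷ 1 → quotient 34, remainder 0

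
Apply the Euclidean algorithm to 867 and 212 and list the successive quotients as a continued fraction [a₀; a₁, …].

Apply division with remainder until the remainder is 0:
867 = 4·212 + 19, so a_0 = 4
212 = 11·19 + 3, so a_1 = 11
19 = 6·3 + 1, so a_2 = 6
3 = 3·1 + 0, so a_3 = 3

[4; 11, 6, 3]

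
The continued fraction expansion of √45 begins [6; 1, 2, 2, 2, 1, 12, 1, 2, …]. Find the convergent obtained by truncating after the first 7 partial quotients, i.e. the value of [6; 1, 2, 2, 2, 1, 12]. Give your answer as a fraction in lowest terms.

2046/305

Use the convergent recurrence hₖ = aₖ·hₖ₋₁ + hₖ₋₂ (and likewise for the denominators kₖ):
a_0 = 6: 6/1
a_1 = 1: 7/1
a_2 = 2: 20/3
a_3 = 2: 47/7
a_4 = 2: 114/17
a_5 = 1: 161/24
a_6 = 12: 2046/305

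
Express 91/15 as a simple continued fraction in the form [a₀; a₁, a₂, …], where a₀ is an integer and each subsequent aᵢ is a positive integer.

[6; 15]

Repeatedly divide and take the remainder:
⌊91/15⌋ = 6, remainder 1
⌊15/1⌋ = 15, remainder 0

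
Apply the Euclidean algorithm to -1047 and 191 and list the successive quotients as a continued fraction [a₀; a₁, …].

[-6; 1, 1, 13, 7]

Run the Euclidean algorithm, recording each quotient:
-1047 = -6·191 + 99, so a_0 = -6
191 = 1·99 + 92, so a_1 = 1
99 = 1·92 + 7, so a_2 = 1
92 = 13·7 + 1, so a_3 = 13
7 = 7·1 + 0, so a_4 = 7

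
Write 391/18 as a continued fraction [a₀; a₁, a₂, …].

391 ÷ 18 → quotient 21, remainder 13
18 ÷ 13 → quotient 1, remainder 5
13 ÷ 5 → quotient 2, remainder 3
5 ÷ 3 → quotient 1, remainder 2
3 ÷ 2 → quotient 1, remainder 1
2 ÷ 1 → quotient 2, remainder 0

[21; 1, 2, 1, 1, 2]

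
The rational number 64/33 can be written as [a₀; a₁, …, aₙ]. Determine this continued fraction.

Repeatedly divide and take the remainder:
64 ÷ 33 → quotient 1, remainder 31
33 ÷ 31 → quotient 1, remainder 2
31 ÷ 2 → quotient 15, remainder 1
2 ÷ 1 → quotient 2, remainder 0

[1; 1, 15, 2]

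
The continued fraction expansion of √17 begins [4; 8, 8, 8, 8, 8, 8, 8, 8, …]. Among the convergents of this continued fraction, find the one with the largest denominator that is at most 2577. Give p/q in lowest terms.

2177/528

a_0 = 4: 4/1  (≤ bound)
a_1 = 8: 33/8  (≤ bound)
a_2 = 8: 268/65  (≤ bound)
a_3 = 8: 2177/528  (≤ bound)
a_4 = 8: 17684/4289  (> 2577, stop)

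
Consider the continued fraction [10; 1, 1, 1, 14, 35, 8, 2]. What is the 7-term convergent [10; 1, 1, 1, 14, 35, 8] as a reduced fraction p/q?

132045/12388

Start with 8.
35 + 1/(8/1) = 35 + 1/8 = 281/8
14 + 1/(281/8) = 14 + 8/281 = 3942/281
1 + 1/(3942/281) = 1 + 281/3942 = 4223/3942
1 + 1/(4223/3942) = 1 + 3942/4223 = 8165/4223
1 + 1/(8165/4223) = 1 + 4223/8165 = 12388/8165
10 + 1/(12388/8165) = 10 + 8165/12388 = 132045/12388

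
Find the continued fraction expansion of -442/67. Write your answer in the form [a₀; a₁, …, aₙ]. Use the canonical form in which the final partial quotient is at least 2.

-442 ÷ 67 → quotient -7, remainder 27
67 ÷ 27 → quotient 2, remainder 13
27 ÷ 13 → quotient 2, remainder 1
13 ÷ 1 → quotient 13, remainder 0

[-7; 2, 2, 13]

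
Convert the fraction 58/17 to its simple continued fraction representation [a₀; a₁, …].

[3; 2, 2, 3]

Run the Euclidean algorithm, recording each quotient:
58 = 3·17 + 7, so a_0 = 3
17 = 2·7 + 3, so a_1 = 2
7 = 2·3 + 1, so a_2 = 2
3 = 3·1 + 0, so a_3 = 3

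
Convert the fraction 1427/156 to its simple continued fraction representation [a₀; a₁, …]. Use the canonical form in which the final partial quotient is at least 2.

1427 ÷ 156 → quotient 9, remainder 23
156 ÷ 23 → quotient 6, remainder 18
23 ÷ 18 → quotient 1, remainder 5
18 ÷ 5 → quotient 3, remainder 3
5 ÷ 3 → quotient 1, remainder 2
3 ÷ 2 → quotient 1, remainder 1
2 ÷ 1 → quotient 2, remainder 0

[9; 6, 1, 3, 1, 1, 2]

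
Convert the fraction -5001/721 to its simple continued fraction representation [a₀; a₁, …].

-5001 ÷ 721 → quotient -7, remainder 46
721 ÷ 46 → quotient 15, remainder 31
46 ÷ 31 → quotient 1, remainder 15
31 ÷ 15 → quotient 2, remainder 1
15 ÷ 1 → quotient 15, remainder 0

[-7; 15, 1, 2, 15]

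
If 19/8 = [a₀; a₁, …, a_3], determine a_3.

Repeatedly divide and take the remainder:
19 = 2·8 + 3, so a_0 = 2
8 = 2·3 + 2, so a_1 = 2
3 = 1·2 + 1, so a_2 = 1
2 = 2·1 + 0, so a_3 = 2

2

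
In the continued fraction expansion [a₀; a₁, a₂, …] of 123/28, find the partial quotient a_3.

1

Run the Euclidean algorithm, recording each quotient:
⌊123/28⌋ = 4, remainder 11
⌊28/11⌋ = 2, remainder 6
⌊11/6⌋ = 1, remainder 5
⌊6/5⌋ = 1, remainder 1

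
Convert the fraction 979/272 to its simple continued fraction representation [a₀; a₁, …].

[3; 1, 1, 2, 54]

979 = 3·272 + 163, so a_0 = 3
272 = 1·163 + 109, so a_1 = 1
163 = 1·109 + 54, so a_2 = 1
109 = 2·54 + 1, so a_3 = 2
54 = 54·1 + 0, so a_4 = 54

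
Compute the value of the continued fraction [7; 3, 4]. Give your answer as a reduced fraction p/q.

95/13

Use the convergent recurrence hₖ = aₖ·hₖ₋₁ + hₖ₋₂ (and likewise for the denominators kₖ):
a_0 = 7: 7/1
a_1 = 3: 22/3
a_2 = 4: 95/13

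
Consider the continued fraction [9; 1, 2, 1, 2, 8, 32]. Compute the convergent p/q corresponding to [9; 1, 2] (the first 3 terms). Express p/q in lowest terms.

Start with 2.
1 + 1/(2/1) = 1 + 1/2 = 3/2
9 + 1/(3/2) = 9 + 2/3 = 29/3

29/3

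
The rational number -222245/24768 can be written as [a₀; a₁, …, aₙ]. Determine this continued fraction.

[-9; 37, 7, 2, 44]

-222245 ÷ 24768 → quotient -9, remainder 667
24768 ÷ 667 → quotient 37, remainder 89
667 ÷ 89 → quotient 7, remainder 44
89 ÷ 44 → quotient 2, remainder 1
44 ÷ 1 → quotient 44, remainder 0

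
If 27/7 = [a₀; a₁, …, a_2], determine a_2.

6

Run the Euclidean algorithm, recording each quotient:
27 ÷ 7 → quotient 3, remainder 6
7 ÷ 6 → quotient 1, remainder 1
6 ÷ 1 → quotient 6, remainder 0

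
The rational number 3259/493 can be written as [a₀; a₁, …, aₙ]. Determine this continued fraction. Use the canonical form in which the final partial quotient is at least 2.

[6; 1, 1, 1, 1, 3, 5, 5]

3259 ÷ 493 → quotient 6, remainder 301
493 ÷ 301 → quotient 1, remainder 192
301 ÷ 192 → quotient 1, remainder 109
192 ÷ 109 → quotient 1, remainder 83
109 ÷ 83 → quotient 1, remainder 26
83 ÷ 26 → quotient 3, remainder 5
26 ÷ 5 → quotient 5, remainder 1
5 ÷ 1 → quotient 5, remainder 0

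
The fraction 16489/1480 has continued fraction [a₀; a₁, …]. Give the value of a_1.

7

16489 ÷ 1480 → quotient 11, remainder 209
1480 ÷ 209 → quotient 7, remainder 17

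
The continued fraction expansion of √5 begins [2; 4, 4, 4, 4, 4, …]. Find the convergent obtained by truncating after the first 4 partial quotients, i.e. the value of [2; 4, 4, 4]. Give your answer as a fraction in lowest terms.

161/72

Work from the innermost term outward:
Start with 4.
4 + 1/(4/1) = 4 + 1/4 = 17/4
4 + 1/(17/4) = 4 + 4/17 = 72/17
2 + 1/(72/17) = 2 + 17/72 = 161/72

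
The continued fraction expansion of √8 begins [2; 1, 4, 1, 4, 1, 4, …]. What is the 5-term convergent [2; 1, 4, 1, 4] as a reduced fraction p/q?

Start with 4.
1 + 1/(4/1) = 1 + 1/4 = 5/4
4 + 1/(5/4) = 4 + 4/5 = 24/5
1 + 1/(24/5) = 1 + 5/24 = 29/24
2 + 1/(29/24) = 2 + 24/29 = 82/29

82/29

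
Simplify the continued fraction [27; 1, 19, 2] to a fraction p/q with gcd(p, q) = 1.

Collapse the nested fraction from the inside out:
Start with 2.
19 + 1/(2/1) = 19 + 1/2 = 39/2
1 + 1/(39/2) = 1 + 2/39 = 41/39
27 + 1/(41/39) = 27 + 39/41 = 1146/41

1146/41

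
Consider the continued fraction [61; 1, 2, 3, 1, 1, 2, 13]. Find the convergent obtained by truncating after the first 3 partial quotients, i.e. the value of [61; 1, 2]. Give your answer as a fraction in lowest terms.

185/3

Start with 2.
1 + 1/(2/1) = 1 + 1/2 = 3/2
61 + 1/(3/2) = 61 + 2/3 = 185/3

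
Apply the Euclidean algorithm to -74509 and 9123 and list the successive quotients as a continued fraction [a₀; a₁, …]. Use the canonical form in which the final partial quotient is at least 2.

[-9; 1, 4, 1, 55, 2, 13]

Repeatedly divide and take the remainder:
⌊-74509/9123⌋ = -9, remainder 7598
⌊9123/7598⌋ = 1, remainder 1525
⌊7598/1525⌋ = 4, remainder 1498
⌊1525/1498⌋ = 1, remainder 27
⌊1498/27⌋ = 55, remainder 13
⌊27/13⌋ = 2, remainder 1
⌊13/1⌋ = 13, remainder 0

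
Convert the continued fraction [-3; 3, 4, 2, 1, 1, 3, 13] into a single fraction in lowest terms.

Start with 13.
3 + 1/(13/1) = 3 + 1/13 = 40/13
1 + 1/(40/13) = 1 + 13/40 = 53/40
1 + 1/(53/40) = 1 + 40/53 = 93/53
2 + 1/(93/53) = 2 + 53/93 = 239/93
4 + 1/(239/93) = 4 + 93/239 = 1049/239
3 + 1/(1049/239) = 3 + 239/1049 = 3386/1049
-3 + 1/(3386/1049) = -3 + 1049/3386 = -9109/3386

-9109/3386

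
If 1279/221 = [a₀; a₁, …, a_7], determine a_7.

4

Repeatedly divide and take the remainder:
1279 ÷ 221 → quotient 5, remainder 174
221 ÷ 174 → quotient 1, remainder 47
174 ÷ 47 → quotient 3, remainder 33
47 ÷ 33 → quotient 1, remainder 14
33 ÷ 14 → quotient 2, remainder 5
14 ÷ 5 → quotient 2, remainder 4
5 ÷ 4 → quotient 1, remainder 1
4 ÷ 1 → quotient 4, remainder 0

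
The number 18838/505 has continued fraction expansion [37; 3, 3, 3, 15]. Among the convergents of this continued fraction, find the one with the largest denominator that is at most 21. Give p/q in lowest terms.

373/10

List convergents until the denominator exceeds the bound:
a_0 = 37: 37/1  (≤ bound)
a_1 = 3: 112/3  (≤ bound)
a_2 = 3: 373/10  (≤ bound)
a_3 = 3: 1231/33  (> 21, stop)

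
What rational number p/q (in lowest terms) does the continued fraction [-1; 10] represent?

-9/10

Use the convergent recurrence hₖ = aₖ·hₖ₋₁ + hₖ₋₂ (and likewise for the denominators kₖ):
a_0 = -1: -1/1
a_1 = 10: -9/10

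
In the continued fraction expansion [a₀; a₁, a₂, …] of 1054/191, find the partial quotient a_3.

Run the Euclidean algorithm, recording each quotient:
⌊1054/191⌋ = 5, remainder 99
⌊191/99⌋ = 1, remainder 92
⌊99/92⌋ = 1, remainder 7
⌊92/7⌋ = 13, remainder 1

13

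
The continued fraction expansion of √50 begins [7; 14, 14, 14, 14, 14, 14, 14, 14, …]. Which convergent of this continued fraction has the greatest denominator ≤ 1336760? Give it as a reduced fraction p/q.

3880899/548842

a_0 = 7: 7/1  (≤ bound)
a_1 = 14: 99/14  (≤ bound)
a_2 = 14: 1393/197  (≤ bound)
a_3 = 14: 19601/2772  (≤ bound)
a_4 = 14: 275807/39005  (≤ bound)
a_5 = 14: 3880899/548842  (≤ bound)
a_6 = 14: 54608393/7722793  (> 1336760, stop)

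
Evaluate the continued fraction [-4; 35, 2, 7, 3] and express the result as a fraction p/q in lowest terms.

-6621/1667

a_0 = -4: -4/1
a_1 = 35: -139/35
a_2 = 2: -282/71
a_3 = 7: -2113/532
a_4 = 3: -6621/1667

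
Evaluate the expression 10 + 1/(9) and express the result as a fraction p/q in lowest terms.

a_0 = 10: 10/1
a_1 = 9: 91/9

91/9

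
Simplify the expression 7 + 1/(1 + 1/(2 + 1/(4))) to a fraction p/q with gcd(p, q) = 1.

100/13

Collapse the nested fraction from the inside out:
Start with 4.
2 + 1/(4/1) = 2 + 1/4 = 9/4
1 + 1/(9/4) = 1 + 4/9 = 13/9
7 + 1/(13/9) = 7 + 9/13 = 100/13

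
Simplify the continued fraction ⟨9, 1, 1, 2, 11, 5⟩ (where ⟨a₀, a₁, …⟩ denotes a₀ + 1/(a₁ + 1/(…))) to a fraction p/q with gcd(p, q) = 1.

Start with 5.
11 + 1/(5/1) = 11 + 1/5 = 56/5
2 + 1/(56/5) = 2 + 5/56 = 117/56
1 + 1/(117/56) = 1 + 56/117 = 173/117
1 + 1/(173/117) = 1 + 117/173 = 290/173
9 + 1/(290/173) = 9 + 173/290 = 2783/290

2783/290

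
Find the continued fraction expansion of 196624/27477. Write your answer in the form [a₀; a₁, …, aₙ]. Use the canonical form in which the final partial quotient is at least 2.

[7; 6, 2, 2, 2, 1, 5, 44]

⌊196624/27477⌋ = 7, remainder 4285
⌊27477/4285⌋ = 6, remainder 1767
⌊4285/1767⌋ = 2, remainder 751
⌊1767/751⌋ = 2, remainder 265
⌊751/265⌋ = 2, remainder 221
⌊265/221⌋ = 1, remainder 44
⌊221/44⌋ = 5, remainder 1
⌊44/1⌋ = 44, remainder 0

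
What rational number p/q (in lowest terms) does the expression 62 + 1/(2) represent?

125/2

Start with 2.
62 + 1/(2/1) = 62 + 1/2 = 125/2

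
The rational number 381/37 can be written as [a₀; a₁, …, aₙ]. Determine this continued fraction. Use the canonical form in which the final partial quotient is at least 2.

[10; 3, 2, 1, 3]

Apply division with remainder until the remainder is 0:
⌊381/37⌋ = 10, remainder 11
⌊37/11⌋ = 3, remainder 4
⌊11/4⌋ = 2, remainder 3
⌊4/3⌋ = 1, remainder 1
⌊3/1⌋ = 3, remainder 0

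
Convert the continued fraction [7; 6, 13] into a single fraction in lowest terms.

566/79

a_0 = 7: 7/1
a_1 = 6: 43/6
a_2 = 13: 566/79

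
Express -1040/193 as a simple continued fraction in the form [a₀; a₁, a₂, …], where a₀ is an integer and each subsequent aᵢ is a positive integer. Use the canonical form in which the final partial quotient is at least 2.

[-6; 1, 1, 1, 1, 2, 1, 10]

⌊-1040/193⌋ = -6, remainder 118
⌊193/118⌋ = 1, remainder 75
⌊118/75⌋ = 1, remainder 43
⌊75/43⌋ = 1, remainder 32
⌊43/32⌋ = 1, remainder 11
⌊32/11⌋ = 2, remainder 10
⌊11/10⌋ = 1, remainder 1
⌊10/1⌋ = 10, remainder 0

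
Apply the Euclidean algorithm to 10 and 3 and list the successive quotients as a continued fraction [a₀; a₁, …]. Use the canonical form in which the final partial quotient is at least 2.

Repeatedly divide and take the remainder:
10 ÷ 3 → quotient 3, remainder 1
3 ÷ 1 → quotient 3, remainder 0

[3; 3]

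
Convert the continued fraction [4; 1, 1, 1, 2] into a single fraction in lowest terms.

a_0 = 4: 4/1
a_1 = 1: 5/1
a_2 = 1: 9/2
a_3 = 1: 14/3
a_4 = 2: 37/8

37/8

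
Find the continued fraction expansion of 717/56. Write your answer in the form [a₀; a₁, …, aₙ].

⌊717/56⌋ = 12, remainder 45
⌊56/45⌋ = 1, remainder 11
⌊45/11⌋ = 4, remainder 1
⌊11/1⌋ = 11, remainder 0

[12; 1, 4, 11]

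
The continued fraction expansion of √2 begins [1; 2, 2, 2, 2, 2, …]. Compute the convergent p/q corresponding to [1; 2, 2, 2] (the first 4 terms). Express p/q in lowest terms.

Compute successive convergents:
a_0 = 1: 1/1
a_1 = 2: 3/2
a_2 = 2: 7/5
a_3 = 2: 17/12

17/12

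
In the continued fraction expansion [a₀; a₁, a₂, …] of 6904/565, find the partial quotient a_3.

1

Repeatedly divide and take the remainder:
6904 ÷ 565 → quotient 12, remainder 124
565 ÷ 124 → quotient 4, remainder 69
124 ÷ 69 → quotient 1, remainder 55
69 ÷ 55 → quotient 1, remainder 14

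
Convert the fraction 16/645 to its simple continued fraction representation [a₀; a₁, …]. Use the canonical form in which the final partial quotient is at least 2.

[0; 40, 3, 5]

Run the Euclidean algorithm, recording each quotient:
16 = 0·645 + 16, so a_0 = 0
645 = 40·16 + 5, so a_1 = 40
16 = 3·5 + 1, so a_2 = 3
5 = 5·1 + 0, so a_3 = 5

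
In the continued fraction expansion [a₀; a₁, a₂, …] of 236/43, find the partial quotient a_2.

Repeatedly divide and take the remainder:
236 = 5·43 + 21, so a_0 = 5
43 = 2·21 + 1, so a_1 = 2
21 = 21·1 + 0, so a_2 = 21

21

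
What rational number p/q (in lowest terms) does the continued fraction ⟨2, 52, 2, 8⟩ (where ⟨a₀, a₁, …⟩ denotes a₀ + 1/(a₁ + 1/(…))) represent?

1801/892

Work from the innermost term outward:
Start with 8.
2 + 1/(8/1) = 2 + 1/8 = 17/8
52 + 1/(17/8) = 52 + 8/17 = 892/17
2 + 1/(892/17) = 2 + 17/892 = 1801/892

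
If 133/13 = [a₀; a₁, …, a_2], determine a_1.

133 ÷ 13 → quotient 10, remainder 3
13 ÷ 3 → quotient 4, remainder 1

4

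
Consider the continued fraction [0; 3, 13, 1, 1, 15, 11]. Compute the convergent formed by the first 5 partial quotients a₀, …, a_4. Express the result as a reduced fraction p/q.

Start with 1.
1 + 1/(1/1) = 1 + 1/1 = 2/1
13 + 1/(2/1) = 13 + 1/2 = 27/2
3 + 1/(27/2) = 3 + 2/27 = 83/27
0 + 1/(83/27) = 0 + 27/83 = 27/83

27/83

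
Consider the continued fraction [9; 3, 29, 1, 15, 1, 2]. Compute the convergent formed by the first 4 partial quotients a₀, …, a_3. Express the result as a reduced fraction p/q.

849/91

Start with 1.
29 + 1/(1/1) = 29 + 1/1 = 30/1
3 + 1/(30/1) = 3 + 1/30 = 91/30
9 + 1/(91/30) = 9 + 30/91 = 849/91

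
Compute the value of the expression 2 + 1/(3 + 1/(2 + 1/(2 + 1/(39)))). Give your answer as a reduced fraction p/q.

Compute successive convergents:
a_0 = 2: 2/1
a_1 = 3: 7/3
a_2 = 2: 16/7
a_3 = 2: 39/17
a_4 = 39: 1537/670

1537/670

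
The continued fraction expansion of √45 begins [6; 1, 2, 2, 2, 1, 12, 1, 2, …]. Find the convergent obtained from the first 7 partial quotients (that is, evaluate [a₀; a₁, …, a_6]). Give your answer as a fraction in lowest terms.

Use the convergent recurrence hₖ = aₖ·hₖ₋₁ + hₖ₋₂ (and likewise for the denominators kₖ):
a_0 = 6: 6/1
a_1 = 1: 7/1
a_2 = 2: 20/3
a_3 = 2: 47/7
a_4 = 2: 114/17
a_5 = 1: 161/24
a_6 = 12: 2046/305

2046/305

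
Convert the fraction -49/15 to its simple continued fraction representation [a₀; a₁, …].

[-4; 1, 2, 1, 3]

⌊-49/15⌋ = -4, remainder 11
⌊15/11⌋ = 1, remainder 4
⌊11/4⌋ = 2, remainder 3
⌊4/3⌋ = 1, remainder 1
⌊3/1⌋ = 3, remainder 0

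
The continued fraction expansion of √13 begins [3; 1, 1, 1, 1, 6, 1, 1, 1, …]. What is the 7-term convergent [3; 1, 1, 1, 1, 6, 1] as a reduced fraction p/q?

137/38

Use the convergent recurrence hₖ = aₖ·hₖ₋₁ + hₖ₋₂ (and likewise for the denominators kₖ):
a_0 = 3: 3/1
a_1 = 1: 4/1
a_2 = 1: 7/2
a_3 = 1: 11/3
a_4 = 1: 18/5
a_5 = 6: 119/33
a_6 = 1: 137/38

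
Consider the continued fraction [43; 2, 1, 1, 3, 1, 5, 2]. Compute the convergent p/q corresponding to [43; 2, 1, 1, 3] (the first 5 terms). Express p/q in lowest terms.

Compute successive convergents:
a_0 = 43: 43/1
a_1 = 2: 87/2
a_2 = 1: 130/3
a_3 = 1: 217/5
a_4 = 3: 781/18

781/18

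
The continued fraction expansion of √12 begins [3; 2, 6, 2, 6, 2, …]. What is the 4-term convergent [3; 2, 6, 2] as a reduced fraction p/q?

Work from the innermost term outward:
Start with 2.
6 + 1/(2/1) = 6 + 1/2 = 13/2
2 + 1/(13/2) = 2 + 2/13 = 28/13
3 + 1/(28/13) = 3 + 13/28 = 97/28

97/28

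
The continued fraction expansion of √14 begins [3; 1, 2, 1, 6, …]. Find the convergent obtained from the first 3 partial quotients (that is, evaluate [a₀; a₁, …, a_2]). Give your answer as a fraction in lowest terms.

11/3

Starting at the tail and folding back:
Start with 2.
1 + 1/(2/1) = 1 + 1/2 = 3/2
3 + 1/(3/2) = 3 + 2/3 = 11/3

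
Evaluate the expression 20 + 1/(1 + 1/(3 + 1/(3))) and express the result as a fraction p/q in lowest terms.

Start with 3.
3 + 1/(3/1) = 3 + 1/3 = 10/3
1 + 1/(10/3) = 1 + 3/10 = 13/10
20 + 1/(13/10) = 20 + 10/13 = 270/13

270/13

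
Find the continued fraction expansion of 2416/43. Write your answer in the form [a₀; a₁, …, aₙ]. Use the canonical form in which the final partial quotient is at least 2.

Apply division with remainder until the remainder is 0:
2416 ÷ 43 → quotient 56, remainder 8
43 ÷ 8 → quotient 5, remainder 3
8 ÷ 3 → quotient 2, remainder 2
3 ÷ 2 → quotient 1, remainder 1
2 ÷ 1 → quotient 2, remainder 0

[56; 5, 2, 1, 2]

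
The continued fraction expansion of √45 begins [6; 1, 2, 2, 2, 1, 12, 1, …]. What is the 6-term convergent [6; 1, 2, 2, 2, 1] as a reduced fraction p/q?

161/24

Build up convergents one term at a time:
a_0 = 6: 6/1
a_1 = 1: 7/1
a_2 = 2: 20/3
a_3 = 2: 47/7
a_4 = 2: 114/17
a_5 = 1: 161/24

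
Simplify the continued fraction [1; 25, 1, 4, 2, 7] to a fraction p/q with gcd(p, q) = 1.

2199/2117

Compute successive convergents:
a_0 = 1: 1/1
a_1 = 25: 26/25
a_2 = 1: 27/26
a_3 = 4: 134/129
a_4 = 2: 295/284
a_5 = 7: 2199/2117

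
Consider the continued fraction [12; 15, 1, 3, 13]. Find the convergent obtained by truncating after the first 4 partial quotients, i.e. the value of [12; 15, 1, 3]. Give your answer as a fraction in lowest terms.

Compute successive convergents:
a_0 = 12: 12/1
a_1 = 15: 181/15
a_2 = 1: 193/16
a_3 = 3: 760/63

760/63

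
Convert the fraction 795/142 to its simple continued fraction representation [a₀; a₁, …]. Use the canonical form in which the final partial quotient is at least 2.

⌊795/142⌋ = 5, remainder 85
⌊142/85⌋ = 1, remainder 57
⌊85/57⌋ = 1, remainder 28
⌊57/28⌋ = 2, remainder 1
⌊28/1⌋ = 28, remainder 0

[5; 1, 1, 2, 28]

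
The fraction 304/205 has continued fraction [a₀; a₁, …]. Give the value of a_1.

2

Apply division with remainder until the remainder is 0:
304 ÷ 205 → quotient 1, remainder 99
205 ÷ 99 → quotient 2, remainder 7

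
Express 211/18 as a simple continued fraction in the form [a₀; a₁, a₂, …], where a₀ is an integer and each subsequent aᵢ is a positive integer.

Run the Euclidean algorithm, recording each quotient:
⌊211/18⌋ = 11, remainder 13
⌊18/13⌋ = 1, remainder 5
⌊13/5⌋ = 2, remainder 3
⌊5/3⌋ = 1, remainder 2
⌊3/2⌋ = 1, remainder 1
⌊2/1⌋ = 2, remainder 0

[11; 1, 2, 1, 1, 2]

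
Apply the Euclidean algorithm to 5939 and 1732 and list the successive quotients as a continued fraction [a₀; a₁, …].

[3; 2, 3, 49, 5]

⌊5939/1732⌋ = 3, remainder 743
⌊1732/743⌋ = 2, remainder 246
⌊743/246⌋ = 3, remainder 5
⌊246/5⌋ = 49, remainder 1
⌊5/1⌋ = 5, remainder 0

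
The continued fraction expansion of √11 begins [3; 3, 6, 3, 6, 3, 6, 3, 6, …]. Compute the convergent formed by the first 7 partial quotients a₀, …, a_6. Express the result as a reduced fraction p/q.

25077/7561

Compute successive convergents:
a_0 = 3: 3/1
a_1 = 3: 10/3
a_2 = 6: 63/19
a_3 = 3: 199/60
a_4 = 6: 1257/379
a_5 = 3: 3970/1197
a_6 = 6: 25077/7561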